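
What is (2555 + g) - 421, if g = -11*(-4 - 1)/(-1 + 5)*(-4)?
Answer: 2079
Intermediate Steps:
g = -55 (g = -(-55)/4*(-4) = -11*(-5/4)*(-4) = (55/4)*(-4) = -55)
(2555 + g) - 421 = (2555 - 55) - 421 = 2500 - 421 = 2079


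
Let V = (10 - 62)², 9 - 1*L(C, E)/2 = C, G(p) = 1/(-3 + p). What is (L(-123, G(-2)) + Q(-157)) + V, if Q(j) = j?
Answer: 2811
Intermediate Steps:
L(C, E) = 18 - 2*C
V = 2704 (V = (-52)² = 2704)
(L(-123, G(-2)) + Q(-157)) + V = ((18 - 2*(-123)) - 157) + 2704 = ((18 + 246) - 157) + 2704 = (264 - 157) + 2704 = 107 + 2704 = 2811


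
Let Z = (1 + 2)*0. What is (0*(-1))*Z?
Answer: 0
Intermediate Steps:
Z = 0 (Z = 3*0 = 0)
(0*(-1))*Z = (0*(-1))*0 = 0*0 = 0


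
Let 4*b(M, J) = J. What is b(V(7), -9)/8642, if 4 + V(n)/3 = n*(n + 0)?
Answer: -9/34568 ≈ -0.00026036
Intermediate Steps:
V(n) = -12 + 3*n² (V(n) = -12 + 3*(n*(n + 0)) = -12 + 3*(n*n) = -12 + 3*n²)
b(M, J) = J/4
b(V(7), -9)/8642 = ((¼)*(-9))/8642 = -9/4*1/8642 = -9/34568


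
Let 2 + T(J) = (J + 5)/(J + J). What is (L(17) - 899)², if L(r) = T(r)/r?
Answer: 67513707556/83521 ≈ 8.0834e+5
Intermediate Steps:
T(J) = -2 + (5 + J)/(2*J) (T(J) = -2 + (J + 5)/(J + J) = -2 + (5 + J)/((2*J)) = -2 + (5 + J)*(1/(2*J)) = -2 + (5 + J)/(2*J))
L(r) = (5 - 3*r)/(2*r²) (L(r) = ((5 - 3*r)/(2*r))/r = (5 - 3*r)/(2*r²))
(L(17) - 899)² = ((½)*(5 - 3*17)/17² - 899)² = ((½)*(1/289)*(5 - 51) - 899)² = ((½)*(1/289)*(-46) - 899)² = (-23/289 - 899)² = (-259834/289)² = 67513707556/83521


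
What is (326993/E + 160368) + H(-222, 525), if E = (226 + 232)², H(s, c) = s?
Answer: 33593192537/209764 ≈ 1.6015e+5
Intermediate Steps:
E = 209764 (E = 458² = 209764)
(326993/E + 160368) + H(-222, 525) = (326993/209764 + 160368) - 222 = 33639760145/209764 - 222 = 33593192537/209764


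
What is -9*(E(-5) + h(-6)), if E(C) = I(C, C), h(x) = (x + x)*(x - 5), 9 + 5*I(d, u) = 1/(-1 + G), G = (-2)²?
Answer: -5862/5 ≈ -1172.4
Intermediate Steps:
G = 4
I(d, u) = -26/15 (I(d, u) = -9/5 + 1/(5*(-1 + 4)) = -9/5 + (⅕)/3 = -9/5 + (⅕)*(⅓) = -9/5 + 1/15 = -26/15)
h(x) = 2*x*(-5 + x) (h(x) = (2*x)*(-5 + x) = 2*x*(-5 + x))
E(C) = -26/15
-9*(E(-5) + h(-6)) = -9*(-26/15 + 2*(-6)*(-5 - 6)) = -9*(-26/15 + 2*(-6)*(-11)) = -9*(-26/15 + 132) = -9*1954/15 = -5862/5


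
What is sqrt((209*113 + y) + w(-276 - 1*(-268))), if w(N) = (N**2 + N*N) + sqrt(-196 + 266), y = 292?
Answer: sqrt(24037 + sqrt(70)) ≈ 155.07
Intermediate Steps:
w(N) = sqrt(70) + 2*N**2 (w(N) = (N**2 + N**2) + sqrt(70) = 2*N**2 + sqrt(70) = sqrt(70) + 2*N**2)
sqrt((209*113 + y) + w(-276 - 1*(-268))) = sqrt((209*113 + 292) + (sqrt(70) + 2*(-276 - 1*(-268))**2)) = sqrt((23617 + 292) + (sqrt(70) + 2*(-276 + 268)**2)) = sqrt(23909 + (sqrt(70) + 2*(-8)**2)) = sqrt(23909 + (sqrt(70) + 2*64)) = sqrt(23909 + (sqrt(70) + 128)) = sqrt(23909 + (128 + sqrt(70))) = sqrt(24037 + sqrt(70))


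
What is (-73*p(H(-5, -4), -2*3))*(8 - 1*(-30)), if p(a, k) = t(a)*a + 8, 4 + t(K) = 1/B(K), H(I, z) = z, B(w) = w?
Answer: -69350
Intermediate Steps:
t(K) = -4 + 1/K
p(a, k) = 8 + a*(-4 + 1/a) (p(a, k) = (-4 + 1/a)*a + 8 = a*(-4 + 1/a) + 8 = 8 + a*(-4 + 1/a))
(-73*p(H(-5, -4), -2*3))*(8 - 1*(-30)) = (-73*(9 - 4*(-4)))*(8 - 1*(-30)) = (-73*(9 + 16))*(8 + 30) = -73*25*38 = -1825*38 = -69350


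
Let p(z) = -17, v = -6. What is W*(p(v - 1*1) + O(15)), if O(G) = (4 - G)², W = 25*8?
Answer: 20800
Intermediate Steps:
W = 200
W*(p(v - 1*1) + O(15)) = 200*(-17 + (-4 + 15)²) = 200*(-17 + 11²) = 200*(-17 + 121) = 200*104 = 20800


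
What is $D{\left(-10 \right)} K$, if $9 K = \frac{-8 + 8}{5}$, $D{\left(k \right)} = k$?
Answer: $0$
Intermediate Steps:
$K = 0$ ($K = \frac{\left(-8 + 8\right) \frac{1}{5}}{9} = \frac{0 \cdot \frac{1}{5}}{9} = \frac{1}{9} \cdot 0 = 0$)
$D{\left(-10 \right)} K = \left(-10\right) 0 = 0$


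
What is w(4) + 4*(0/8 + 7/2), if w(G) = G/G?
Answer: 15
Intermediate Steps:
w(G) = 1
w(4) + 4*(0/8 + 7/2) = 1 + 4*(0/8 + 7/2) = 1 + 4*(0*(1/8) + 7*(1/2)) = 1 + 4*(0 + 7/2) = 1 + 4*(7/2) = 1 + 14 = 15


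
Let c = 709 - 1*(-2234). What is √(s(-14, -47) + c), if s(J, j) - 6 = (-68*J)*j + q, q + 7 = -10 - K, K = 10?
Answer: I*√41822 ≈ 204.5*I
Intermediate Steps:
q = -27 (q = -7 + (-10 - 1*10) = -7 + (-10 - 10) = -7 - 20 = -27)
c = 2943 (c = 709 + 2234 = 2943)
s(J, j) = -21 - 68*J*j (s(J, j) = 6 + ((-68*J)*j - 27) = 6 + (-68*J*j - 27) = 6 + (-27 - 68*J*j) = -21 - 68*J*j)
√(s(-14, -47) + c) = √((-21 - 68*(-14)*(-47)) + 2943) = √((-21 - 44744) + 2943) = √(-44765 + 2943) = √(-41822) = I*√41822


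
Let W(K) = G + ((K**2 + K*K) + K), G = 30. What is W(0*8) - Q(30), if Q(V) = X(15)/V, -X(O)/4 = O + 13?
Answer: 506/15 ≈ 33.733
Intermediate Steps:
X(O) = -52 - 4*O (X(O) = -4*(O + 13) = -4*(13 + O) = -52 - 4*O)
W(K) = 30 + K + 2*K**2 (W(K) = 30 + ((K**2 + K*K) + K) = 30 + ((K**2 + K**2) + K) = 30 + (2*K**2 + K) = 30 + (K + 2*K**2) = 30 + K + 2*K**2)
Q(V) = -112/V (Q(V) = (-52 - 4*15)/V = (-52 - 60)/V = -112/V)
W(0*8) - Q(30) = (30 + 0*8 + 2*(0*8)**2) - (-112)/30 = (30 + 0 + 2*0**2) - (-112)/30 = (30 + 0 + 2*0) - 1*(-56/15) = (30 + 0 + 0) + 56/15 = 30 + 56/15 = 506/15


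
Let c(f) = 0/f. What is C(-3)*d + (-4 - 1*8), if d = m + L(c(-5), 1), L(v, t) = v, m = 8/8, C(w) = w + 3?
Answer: -12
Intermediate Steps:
c(f) = 0
C(w) = 3 + w
m = 1 (m = 8*(⅛) = 1)
d = 1 (d = 1 + 0 = 1)
C(-3)*d + (-4 - 1*8) = (3 - 3)*1 + (-4 - 1*8) = 0*1 + (-4 - 8) = 0 - 12 = -12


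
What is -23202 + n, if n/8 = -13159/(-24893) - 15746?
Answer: -3713183538/24893 ≈ -1.4917e+5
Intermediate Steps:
n = -3135616152/24893 (n = 8*(-13159/(-24893) - 15746) = 8*(-13159*(-1/24893) - 15746) = 8*(13159/24893 - 15746) = 8*(-391952019/24893) = -3135616152/24893 ≈ -1.2596e+5)
-23202 + n = -23202 - 3135616152/24893 = -3713183538/24893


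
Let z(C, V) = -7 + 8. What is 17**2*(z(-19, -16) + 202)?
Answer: 58667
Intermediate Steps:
z(C, V) = 1
17**2*(z(-19, -16) + 202) = 17**2*(1 + 202) = 289*203 = 58667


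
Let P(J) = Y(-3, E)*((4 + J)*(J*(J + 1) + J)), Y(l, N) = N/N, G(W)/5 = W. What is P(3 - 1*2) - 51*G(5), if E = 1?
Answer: -1260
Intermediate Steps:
G(W) = 5*W
Y(l, N) = 1
P(J) = (4 + J)*(J + J*(1 + J)) (P(J) = 1*((4 + J)*(J*(J + 1) + J)) = 1*((4 + J)*(J*(1 + J) + J)) = 1*((4 + J)*(J + J*(1 + J))) = (4 + J)*(J + J*(1 + J)))
P(3 - 1*2) - 51*G(5) = (3 - 1*2)*(8 + (3 - 1*2)**2 + 6*(3 - 1*2)) - 255*5 = (3 - 2)*(8 + (3 - 2)**2 + 6*(3 - 2)) - 51*25 = 1*(8 + 1**2 + 6*1) - 1275 = 1*(8 + 1 + 6) - 1275 = 1*15 - 1275 = 15 - 1275 = -1260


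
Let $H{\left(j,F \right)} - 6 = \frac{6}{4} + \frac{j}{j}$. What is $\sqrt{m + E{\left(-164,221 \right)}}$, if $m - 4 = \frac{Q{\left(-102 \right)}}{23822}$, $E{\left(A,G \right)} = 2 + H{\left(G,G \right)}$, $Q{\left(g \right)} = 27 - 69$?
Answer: $\frac{\sqrt{8227570894}}{23822} \approx 3.8077$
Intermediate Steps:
$Q{\left(g \right)} = -42$ ($Q{\left(g \right)} = 27 - 69 = -42$)
$H{\left(j,F \right)} = \frac{17}{2}$ ($H{\left(j,F \right)} = 6 + \left(\frac{6}{4} + \frac{j}{j}\right) = 6 + \left(6 \cdot \frac{1}{4} + 1\right) = 6 + \left(\frac{3}{2} + 1\right) = 6 + \frac{5}{2} = \frac{17}{2}$)
$E{\left(A,G \right)} = \frac{21}{2}$ ($E{\left(A,G \right)} = 2 + \frac{17}{2} = \frac{21}{2}$)
$m = \frac{47623}{11911}$ ($m = 4 - \frac{42}{23822} = 4 - \frac{21}{11911} = \frac{47623}{11911} \approx 3.9982$)
$\sqrt{m + E{\left(-164,221 \right)}} = \sqrt{\frac{47623}{11911} + \frac{21}{2}} = \sqrt{\frac{345377}{23822}} = \frac{\sqrt{8227570894}}{23822}$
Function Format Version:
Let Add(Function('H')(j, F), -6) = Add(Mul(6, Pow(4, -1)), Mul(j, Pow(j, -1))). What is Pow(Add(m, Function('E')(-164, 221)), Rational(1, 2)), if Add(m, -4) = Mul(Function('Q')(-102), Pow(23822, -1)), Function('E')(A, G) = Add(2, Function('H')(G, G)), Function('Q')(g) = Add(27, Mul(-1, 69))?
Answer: Mul(Rational(1, 23822), Pow(8227570894, Rational(1, 2))) ≈ 3.8077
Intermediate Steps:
Function('Q')(g) = -42 (Function('Q')(g) = Add(27, -69) = -42)
Function('H')(j, F) = Rational(17, 2) (Function('H')(j, F) = Add(6, Add(Mul(6, Pow(4, -1)), Mul(j, Pow(j, -1)))) = Add(6, Add(Mul(6, Rational(1, 4)), 1)) = Add(6, Add(Rational(3, 2), 1)) = Add(6, Rational(5, 2)) = Rational(17, 2))
Function('E')(A, G) = Rational(21, 2) (Function('E')(A, G) = Add(2, Rational(17, 2)) = Rational(21, 2))
m = Rational(47623, 11911) (m = Add(4, Mul(-42, Pow(23822, -1))) = Add(4, Mul(-42, Rational(1, 23822))) = Add(4, Rational(-21, 11911)) = Rational(47623, 11911) ≈ 3.9982)
Pow(Add(m, Function('E')(-164, 221)), Rational(1, 2)) = Pow(Add(Rational(47623, 11911), Rational(21, 2)), Rational(1, 2)) = Pow(Rational(345377, 23822), Rational(1, 2)) = Mul(Rational(1, 23822), Pow(8227570894, Rational(1, 2)))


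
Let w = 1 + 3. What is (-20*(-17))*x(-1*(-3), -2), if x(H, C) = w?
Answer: 1360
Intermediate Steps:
w = 4
x(H, C) = 4
(-20*(-17))*x(-1*(-3), -2) = -20*(-17)*4 = 340*4 = 1360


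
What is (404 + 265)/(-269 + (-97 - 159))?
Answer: -223/175 ≈ -1.2743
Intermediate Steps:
(404 + 265)/(-269 + (-97 - 159)) = 669/(-269 - 256) = 669/(-525) = 669*(-1/525) = -223/175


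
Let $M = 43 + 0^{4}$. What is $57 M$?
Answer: $2451$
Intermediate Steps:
$M = 43$ ($M = 43 + 0 = 43$)
$57 M = 57 \cdot 43 = 2451$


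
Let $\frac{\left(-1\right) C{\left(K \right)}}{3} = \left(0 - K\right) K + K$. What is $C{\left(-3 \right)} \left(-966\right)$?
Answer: $-34776$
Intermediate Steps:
$C{\left(K \right)} = - 3 K + 3 K^{2}$ ($C{\left(K \right)} = - 3 \left(\left(0 - K\right) K + K\right) = - 3 \left(- K K + K\right) = - 3 \left(- K^{2} + K\right) = - 3 \left(K - K^{2}\right) = - 3 K + 3 K^{2}$)
$C{\left(-3 \right)} \left(-966\right) = 3 \left(-3\right) \left(-1 - 3\right) \left(-966\right) = 3 \left(-3\right) \left(-4\right) \left(-966\right) = 36 \left(-966\right) = -34776$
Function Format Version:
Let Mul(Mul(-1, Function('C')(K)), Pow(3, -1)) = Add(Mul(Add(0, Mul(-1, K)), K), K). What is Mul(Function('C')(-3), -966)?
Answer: -34776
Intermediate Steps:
Function('C')(K) = Add(Mul(-3, K), Mul(3, Pow(K, 2))) (Function('C')(K) = Mul(-3, Add(Mul(Add(0, Mul(-1, K)), K), K)) = Mul(-3, Add(Mul(Mul(-1, K), K), K)) = Mul(-3, Add(Mul(-1, Pow(K, 2)), K)) = Mul(-3, Add(K, Mul(-1, Pow(K, 2)))) = Add(Mul(-3, K), Mul(3, Pow(K, 2))))
Mul(Function('C')(-3), -966) = Mul(Mul(3, -3, Add(-1, -3)), -966) = Mul(Mul(3, -3, -4), -966) = Mul(36, -966) = -34776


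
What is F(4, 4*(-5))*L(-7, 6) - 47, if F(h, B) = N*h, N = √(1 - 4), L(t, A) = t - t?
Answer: -47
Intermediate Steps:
L(t, A) = 0
N = I*√3 (N = √(-3) = I*√3 ≈ 1.732*I)
F(h, B) = I*h*√3 (F(h, B) = (I*√3)*h = I*h*√3)
F(4, 4*(-5))*L(-7, 6) - 47 = (I*4*√3)*0 - 47 = (4*I*√3)*0 - 47 = 0 - 47 = -47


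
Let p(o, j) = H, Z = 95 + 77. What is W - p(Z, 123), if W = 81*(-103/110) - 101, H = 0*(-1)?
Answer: -19453/110 ≈ -176.85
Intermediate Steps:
H = 0
Z = 172
p(o, j) = 0
W = -19453/110 (W = 81*(-103*1/110) - 101 = 81*(-103/110) - 101 = -8343/110 - 101 = -19453/110 ≈ -176.85)
W - p(Z, 123) = -19453/110 - 1*0 = -19453/110 + 0 = -19453/110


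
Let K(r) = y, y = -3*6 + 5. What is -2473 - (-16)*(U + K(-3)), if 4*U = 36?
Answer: -2537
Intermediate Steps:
U = 9 (U = (¼)*36 = 9)
y = -13 (y = -18 + 5 = -13)
K(r) = -13
-2473 - (-16)*(U + K(-3)) = -2473 - (-16)*(9 - 13) = -2473 - (-16)*(-4) = -2473 - 1*64 = -2473 - 64 = -2537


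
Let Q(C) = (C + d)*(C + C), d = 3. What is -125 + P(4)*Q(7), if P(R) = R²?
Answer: 2115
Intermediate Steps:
Q(C) = 2*C*(3 + C) (Q(C) = (C + 3)*(C + C) = (3 + C)*(2*C) = 2*C*(3 + C))
-125 + P(4)*Q(7) = -125 + 4²*(2*7*(3 + 7)) = -125 + 16*(2*7*10) = -125 + 16*140 = -125 + 2240 = 2115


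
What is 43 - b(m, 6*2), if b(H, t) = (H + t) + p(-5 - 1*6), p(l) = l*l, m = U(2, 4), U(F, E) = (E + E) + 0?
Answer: -98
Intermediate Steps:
U(F, E) = 2*E (U(F, E) = 2*E + 0 = 2*E)
m = 8 (m = 2*4 = 8)
p(l) = l**2
b(H, t) = 121 + H + t (b(H, t) = (H + t) + (-5 - 1*6)**2 = (H + t) + (-5 - 6)**2 = (H + t) + (-11)**2 = (H + t) + 121 = 121 + H + t)
43 - b(m, 6*2) = 43 - (121 + 8 + 6*2) = 43 - (121 + 8 + 12) = 43 - 1*141 = 43 - 141 = -98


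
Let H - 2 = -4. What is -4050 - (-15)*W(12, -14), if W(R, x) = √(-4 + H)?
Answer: -4050 + 15*I*√6 ≈ -4050.0 + 36.742*I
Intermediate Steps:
H = -2 (H = 2 - 4 = -2)
W(R, x) = I*√6 (W(R, x) = √(-4 - 2) = √(-6) = I*√6)
-4050 - (-15)*W(12, -14) = -4050 - (-15)*I*√6 = -4050 + 15*I*√6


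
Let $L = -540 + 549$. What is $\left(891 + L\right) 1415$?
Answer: $1273500$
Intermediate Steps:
$L = 9$
$\left(891 + L\right) 1415 = \left(891 + 9\right) 1415 = 900 \cdot 1415 = 1273500$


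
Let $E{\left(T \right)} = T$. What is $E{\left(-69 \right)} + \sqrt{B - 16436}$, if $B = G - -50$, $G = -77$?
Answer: $-69 + i \sqrt{16463} \approx -69.0 + 128.31 i$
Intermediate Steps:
$B = -27$ ($B = -77 - -50 = -77 + 50 = -27$)
$E{\left(-69 \right)} + \sqrt{B - 16436} = -69 + \sqrt{-27 - 16436} = -69 + \sqrt{-16463} = -69 + i \sqrt{16463}$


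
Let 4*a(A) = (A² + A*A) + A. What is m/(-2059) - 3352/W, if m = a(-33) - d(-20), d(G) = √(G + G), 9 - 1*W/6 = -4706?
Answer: -44144561/116498220 + 2*I*√10/2059 ≈ -0.37893 + 0.0030717*I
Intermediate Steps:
W = 28290 (W = 54 - 6*(-4706) = 54 + 28236 = 28290)
a(A) = A²/2 + A/4 (a(A) = ((A² + A*A) + A)/4 = ((A² + A²) + A)/4 = (2*A² + A)/4 = (A + 2*A²)/4 = A²/2 + A/4)
d(G) = √2*√G (d(G) = √(2*G) = √2*√G)
m = 2145/4 - 2*I*√10 (m = (¼)*(-33)*(1 + 2*(-33)) - √2*√(-20) = (¼)*(-33)*(1 - 66) - √2*2*I*√5 = (¼)*(-33)*(-65) - 2*I*√10 = 2145/4 - 2*I*√10 ≈ 536.25 - 6.3246*I)
m/(-2059) - 3352/W = (2145/4 - 2*I*√10)/(-2059) - 3352/28290 = (2145/4 - 2*I*√10)*(-1/2059) - 3352*1/28290 = (-2145/8236 + 2*I*√10/2059) - 1676/14145 = -44144561/116498220 + 2*I*√10/2059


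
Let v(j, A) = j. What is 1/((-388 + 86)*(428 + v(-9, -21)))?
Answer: -1/126538 ≈ -7.9028e-6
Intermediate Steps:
1/((-388 + 86)*(428 + v(-9, -21))) = 1/((-388 + 86)*(428 - 9)) = 1/(-302*419) = 1/(-126538) = -1/126538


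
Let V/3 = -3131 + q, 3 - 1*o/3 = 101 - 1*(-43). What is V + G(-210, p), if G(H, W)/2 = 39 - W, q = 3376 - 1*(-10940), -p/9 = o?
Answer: 26019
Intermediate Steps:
o = -423 (o = 9 - 3*(101 - 1*(-43)) = 9 - 3*(101 + 43) = 9 - 3*144 = 9 - 432 = -423)
p = 3807 (p = -9*(-423) = 3807)
q = 14316 (q = 3376 + 10940 = 14316)
G(H, W) = 78 - 2*W (G(H, W) = 2*(39 - W) = 78 - 2*W)
V = 33555 (V = 3*(-3131 + 14316) = 3*11185 = 33555)
V + G(-210, p) = 33555 + (78 - 2*3807) = 33555 + (78 - 7614) = 33555 - 7536 = 26019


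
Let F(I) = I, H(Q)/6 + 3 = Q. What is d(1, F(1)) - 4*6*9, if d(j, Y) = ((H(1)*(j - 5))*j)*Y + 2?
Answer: -166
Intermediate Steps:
H(Q) = -18 + 6*Q
d(j, Y) = 2 + Y*j*(60 - 12*j) (d(j, Y) = (((-18 + 6*1)*(j - 5))*j)*Y + 2 = (((-18 + 6)*(-5 + j))*j)*Y + 2 = ((-12*(-5 + j))*j)*Y + 2 = ((60 - 12*j)*j)*Y + 2 = (j*(60 - 12*j))*Y + 2 = Y*j*(60 - 12*j) + 2 = 2 + Y*j*(60 - 12*j))
d(1, F(1)) - 4*6*9 = (2 - 12*1*1² + 60*1*1) - 4*6*9 = (2 - 12*1*1 + 60) - 24*9 = (2 - 12 + 60) - 216 = 50 - 216 = -166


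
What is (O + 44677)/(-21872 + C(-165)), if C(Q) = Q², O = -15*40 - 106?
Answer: 43971/5353 ≈ 8.2143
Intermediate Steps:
O = -706 (O = -600 - 106 = -706)
(O + 44677)/(-21872 + C(-165)) = (-706 + 44677)/(-21872 + (-165)²) = 43971/(-21872 + 27225) = 43971/5353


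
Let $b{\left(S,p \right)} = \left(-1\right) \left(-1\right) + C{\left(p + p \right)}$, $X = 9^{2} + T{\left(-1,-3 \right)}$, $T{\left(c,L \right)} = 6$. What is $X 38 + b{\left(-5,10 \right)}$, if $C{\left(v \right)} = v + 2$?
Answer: $3329$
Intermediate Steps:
$C{\left(v \right)} = 2 + v$
$X = 87$ ($X = 9^{2} + 6 = 81 + 6 = 87$)
$b{\left(S,p \right)} = 3 + 2 p$ ($b{\left(S,p \right)} = \left(-1\right) \left(-1\right) + \left(2 + \left(p + p\right)\right) = 1 + \left(2 + 2 p\right) = 3 + 2 p$)
$X 38 + b{\left(-5,10 \right)} = 87 \cdot 38 + \left(3 + 2 \cdot 10\right) = 3306 + \left(3 + 20\right) = 3306 + 23 = 3329$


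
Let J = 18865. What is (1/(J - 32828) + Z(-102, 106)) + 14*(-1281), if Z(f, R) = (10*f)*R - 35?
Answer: -1760580708/13963 ≈ -1.2609e+5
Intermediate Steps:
Z(f, R) = -35 + 10*R*f (Z(f, R) = 10*R*f - 35 = -35 + 10*R*f)
(1/(J - 32828) + Z(-102, 106)) + 14*(-1281) = (1/(18865 - 32828) + (-35 + 10*106*(-102))) + 14*(-1281) = (1/(-13963) + (-35 - 108120)) - 17934 = (-1/13963 - 108155) - 17934 = -1510168266/13963 - 17934 = -1760580708/13963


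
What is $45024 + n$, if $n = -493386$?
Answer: $-448362$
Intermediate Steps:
$45024 + n = 45024 - 493386 = -448362$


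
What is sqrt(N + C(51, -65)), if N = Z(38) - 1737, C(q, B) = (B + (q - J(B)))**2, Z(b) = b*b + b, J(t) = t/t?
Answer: I*sqrt(30) ≈ 5.4772*I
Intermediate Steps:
J(t) = 1
Z(b) = b + b**2 (Z(b) = b**2 + b = b + b**2)
C(q, B) = (-1 + B + q)**2 (C(q, B) = (B + (q - 1*1))**2 = (B + (q - 1))**2 = (B + (-1 + q))**2 = (-1 + B + q)**2)
N = -255 (N = 38*(1 + 38) - 1737 = 38*39 - 1737 = 1482 - 1737 = -255)
sqrt(N + C(51, -65)) = sqrt(-255 + (-1 - 65 + 51)**2) = sqrt(-255 + (-15)**2) = sqrt(-255 + 225) = sqrt(-30) = I*sqrt(30)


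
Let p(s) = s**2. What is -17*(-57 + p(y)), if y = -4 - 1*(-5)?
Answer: 952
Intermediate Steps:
y = 1 (y = -4 + 5 = 1)
-17*(-57 + p(y)) = -17*(-57 + 1**2) = -17*(-57 + 1) = -17*(-56) = 952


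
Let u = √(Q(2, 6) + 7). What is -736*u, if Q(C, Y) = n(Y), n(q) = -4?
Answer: -736*√3 ≈ -1274.8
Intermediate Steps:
Q(C, Y) = -4
u = √3 (u = √(-4 + 7) = √3 ≈ 1.7320)
-736*u = -736*√3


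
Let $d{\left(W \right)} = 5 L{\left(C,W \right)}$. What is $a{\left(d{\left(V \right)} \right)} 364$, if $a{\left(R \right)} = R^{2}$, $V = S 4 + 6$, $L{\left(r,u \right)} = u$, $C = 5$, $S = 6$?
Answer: $8190000$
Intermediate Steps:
$V = 30$ ($V = 6 \cdot 4 + 6 = 24 + 6 = 30$)
$d{\left(W \right)} = 5 W$
$a{\left(d{\left(V \right)} \right)} 364 = \left(5 \cdot 30\right)^{2} \cdot 364 = 150^{2} \cdot 364 = 22500 \cdot 364 = 8190000$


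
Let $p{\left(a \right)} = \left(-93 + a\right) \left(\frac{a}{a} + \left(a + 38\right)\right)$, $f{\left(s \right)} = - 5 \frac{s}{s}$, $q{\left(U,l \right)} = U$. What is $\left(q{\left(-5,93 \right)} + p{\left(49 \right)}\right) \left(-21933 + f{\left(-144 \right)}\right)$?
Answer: $85053626$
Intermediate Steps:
$f{\left(s \right)} = -5$ ($f{\left(s \right)} = \left(-5\right) 1 = -5$)
$p{\left(a \right)} = \left(-93 + a\right) \left(39 + a\right)$ ($p{\left(a \right)} = \left(-93 + a\right) \left(1 + \left(38 + a\right)\right) = \left(-93 + a\right) \left(39 + a\right)$)
$\left(q{\left(-5,93 \right)} + p{\left(49 \right)}\right) \left(-21933 + f{\left(-144 \right)}\right) = \left(-5 - \left(6273 - 2401\right)\right) \left(-21933 - 5\right) = \left(-5 - 3872\right) \left(-21938\right) = \left(-3877\right) \left(-21938\right) = 85053626$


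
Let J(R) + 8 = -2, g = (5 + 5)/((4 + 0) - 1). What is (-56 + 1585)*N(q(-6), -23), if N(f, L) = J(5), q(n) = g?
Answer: -15290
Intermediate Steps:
g = 10/3 (g = 10/(4 - 1) = 10/3 ≈ 3.3333)
q(n) = 10/3
J(R) = -10 (J(R) = -8 - 2 = -10)
N(f, L) = -10
(-56 + 1585)*N(q(-6), -23) = (-56 + 1585)*(-10) = 1529*(-10) = -15290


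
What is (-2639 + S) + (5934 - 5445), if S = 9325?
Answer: 7175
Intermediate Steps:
(-2639 + S) + (5934 - 5445) = (-2639 + 9325) + (5934 - 5445) = 6686 + 489 = 7175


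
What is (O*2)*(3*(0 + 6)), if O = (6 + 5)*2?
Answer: 792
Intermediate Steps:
O = 22 (O = 11*2 = 22)
(O*2)*(3*(0 + 6)) = (22*2)*(3*(0 + 6)) = 44*(3*6) = 44*18 = 792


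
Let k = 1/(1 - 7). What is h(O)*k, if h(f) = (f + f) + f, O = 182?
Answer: -91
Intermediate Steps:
h(f) = 3*f (h(f) = 2*f + f = 3*f)
k = -⅙ (k = 1/(-6) = -⅙ ≈ -0.16667)
h(O)*k = (3*182)*(-⅙) = 546*(-⅙) = -91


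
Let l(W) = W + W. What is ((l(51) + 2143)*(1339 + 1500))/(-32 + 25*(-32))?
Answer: -6373555/832 ≈ -7660.5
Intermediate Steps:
l(W) = 2*W
((l(51) + 2143)*(1339 + 1500))/(-32 + 25*(-32)) = ((2*51 + 2143)*(1339 + 1500))/(-32 + 25*(-32)) = ((102 + 2143)*2839)/(-32 - 800) = (2245*2839)/(-832) = 6373555*(-1/832) = -6373555/832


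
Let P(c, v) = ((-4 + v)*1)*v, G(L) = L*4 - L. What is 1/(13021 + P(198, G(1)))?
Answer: 1/13018 ≈ 7.6817e-5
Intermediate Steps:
G(L) = 3*L (G(L) = 4*L - L = 3*L)
P(c, v) = v*(-4 + v) (P(c, v) = (-4 + v)*v = v*(-4 + v))
1/(13021 + P(198, G(1))) = 1/(13021 + (3*1)*(-4 + 3*1)) = 1/(13021 + 3*(-4 + 3)) = 1/(13021 + 3*(-1)) = 1/(13021 - 3) = 1/13018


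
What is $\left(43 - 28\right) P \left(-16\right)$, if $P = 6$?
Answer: $-1440$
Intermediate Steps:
$\left(43 - 28\right) P \left(-16\right) = \left(43 - 28\right) 6 \left(-16\right) = \left(43 - 28\right) \left(-96\right) = 15 \left(-96\right) = -1440$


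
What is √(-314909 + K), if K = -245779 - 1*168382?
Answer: I*√729070 ≈ 853.86*I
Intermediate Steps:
K = -414161 (K = -245779 - 168382 = -414161)
√(-314909 + K) = √(-314909 - 414161) = √(-729070) = I*√729070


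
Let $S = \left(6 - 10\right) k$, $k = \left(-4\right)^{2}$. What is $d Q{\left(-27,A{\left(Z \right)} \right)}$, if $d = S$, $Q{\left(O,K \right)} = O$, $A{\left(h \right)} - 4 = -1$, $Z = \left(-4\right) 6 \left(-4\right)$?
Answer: $1728$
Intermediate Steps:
$Z = 96$ ($Z = \left(-24\right) \left(-4\right) = 96$)
$A{\left(h \right)} = 3$ ($A{\left(h \right)} = 4 - 1 = 3$)
$k = 16$
$S = -64$ ($S = \left(6 - 10\right) 16 = \left(-4\right) 16 = -64$)
$d = -64$
$d Q{\left(-27,A{\left(Z \right)} \right)} = \left(-64\right) \left(-27\right) = 1728$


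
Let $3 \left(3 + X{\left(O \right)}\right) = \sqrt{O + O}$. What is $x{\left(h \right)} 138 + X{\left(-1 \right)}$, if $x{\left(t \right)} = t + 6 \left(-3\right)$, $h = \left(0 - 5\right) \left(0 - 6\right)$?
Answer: $1653 + \frac{i \sqrt{2}}{3} \approx 1653.0 + 0.4714 i$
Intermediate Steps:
$X{\left(O \right)} = -3 + \frac{\sqrt{2} \sqrt{O}}{3}$ ($X{\left(O \right)} = -3 + \frac{\sqrt{O + O}}{3} = -3 + \frac{\sqrt{2 O}}{3} = -3 + \frac{\sqrt{2} \sqrt{O}}{3}$)
$h = 30$ ($h = \left(-5\right) \left(-6\right) = 30$)
$x{\left(t \right)} = -18 + t$ ($x{\left(t \right)} = t - 18 = -18 + t$)
$x{\left(h \right)} 138 + X{\left(-1 \right)} = \left(-18 + 30\right) 138 - \left(3 - \frac{\sqrt{2} \sqrt{-1}}{3}\right) = 12 \cdot 138 - \left(3 - \frac{\sqrt{2} i}{3}\right) = 1656 - \left(3 - \frac{i \sqrt{2}}{3}\right) = 1653 + \frac{i \sqrt{2}}{3}$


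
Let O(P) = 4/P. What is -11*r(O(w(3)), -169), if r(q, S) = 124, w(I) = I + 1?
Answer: -1364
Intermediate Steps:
w(I) = 1 + I
-11*r(O(w(3)), -169) = -11*124 = -1364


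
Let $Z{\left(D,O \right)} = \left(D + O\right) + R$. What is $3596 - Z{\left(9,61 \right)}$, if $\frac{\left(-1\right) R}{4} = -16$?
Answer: $3462$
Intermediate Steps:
$R = 64$ ($R = \left(-4\right) \left(-16\right) = 64$)
$Z{\left(D,O \right)} = 64 + D + O$ ($Z{\left(D,O \right)} = \left(D + O\right) + 64 = 64 + D + O$)
$3596 - Z{\left(9,61 \right)} = 3596 - \left(64 + 9 + 61\right) = 3596 - 134 = 3462$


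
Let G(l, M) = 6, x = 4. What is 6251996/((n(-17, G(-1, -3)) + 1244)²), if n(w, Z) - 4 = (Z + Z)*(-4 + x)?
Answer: 1562999/389376 ≈ 4.0141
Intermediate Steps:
n(w, Z) = 4 (n(w, Z) = 4 + (Z + Z)*(-4 + 4) = 4 + (2*Z)*0 = 4 + 0 = 4)
6251996/((n(-17, G(-1, -3)) + 1244)²) = 6251996/((4 + 1244)²) = 6251996/(1248²) = 6251996/1557504 = 6251996*(1/1557504) = 1562999/389376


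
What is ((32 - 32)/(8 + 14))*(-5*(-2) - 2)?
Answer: 0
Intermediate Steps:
((32 - 32)/(8 + 14))*(-5*(-2) - 2) = (0/22)*(10 - 2) = (0*(1/22))*8 = 0*8 = 0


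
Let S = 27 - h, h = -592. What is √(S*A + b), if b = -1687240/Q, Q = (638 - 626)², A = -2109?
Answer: I*√47418766/6 ≈ 1147.7*I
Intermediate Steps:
Q = 144 (Q = 12² = 144)
S = 619 (S = 27 - 1*(-592) = 27 + 592 = 619)
b = -210905/18 (b = -1687240/144 = -1687240*1/144 = -210905/18 ≈ -11717.)
√(S*A + b) = √(619*(-2109) - 210905/18) = √(-1305471 - 210905/18) = √(-23709383/18) = I*√47418766/6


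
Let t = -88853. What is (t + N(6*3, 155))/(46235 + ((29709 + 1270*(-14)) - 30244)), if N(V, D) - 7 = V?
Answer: -22207/6980 ≈ -3.1815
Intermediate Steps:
N(V, D) = 7 + V
(t + N(6*3, 155))/(46235 + ((29709 + 1270*(-14)) - 30244)) = (-88853 + (7 + 6*3))/(46235 + ((29709 + 1270*(-14)) - 30244)) = (-88853 + (7 + 18))/(46235 + ((29709 - 17780) - 30244)) = (-88853 + 25)/(46235 + (11929 - 30244)) = -88828/(46235 - 18315) = -88828/27920 = -88828*1/27920 = -22207/6980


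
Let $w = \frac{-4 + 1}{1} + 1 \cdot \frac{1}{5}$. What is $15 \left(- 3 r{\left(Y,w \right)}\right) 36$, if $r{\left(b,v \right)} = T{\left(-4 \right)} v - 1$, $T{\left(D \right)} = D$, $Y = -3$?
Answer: $-16524$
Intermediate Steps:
$w = - \frac{14}{5}$ ($w = \left(-3\right) 1 + 1 \cdot \frac{1}{5} = -3 + \frac{1}{5} = - \frac{14}{5} \approx -2.8$)
$r{\left(b,v \right)} = -1 - 4 v$ ($r{\left(b,v \right)} = - 4 v - 1 = -1 - 4 v$)
$15 \left(- 3 r{\left(Y,w \right)}\right) 36 = 15 \left(- 3 \left(-1 - - \frac{56}{5}\right)\right) 36 = 15 \left(- 3 \left(-1 + \frac{56}{5}\right)\right) 36 = 15 \left(\left(-3\right) \frac{51}{5}\right) 36 = 15 \left(- \frac{153}{5}\right) 36 = \left(-459\right) 36 = -16524$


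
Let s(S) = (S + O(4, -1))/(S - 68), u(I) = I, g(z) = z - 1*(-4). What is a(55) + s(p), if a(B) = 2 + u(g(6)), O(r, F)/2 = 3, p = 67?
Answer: -61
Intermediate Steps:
g(z) = 4 + z (g(z) = z + 4 = 4 + z)
O(r, F) = 6 (O(r, F) = 2*3 = 6)
s(S) = (6 + S)/(-68 + S) (s(S) = (S + 6)/(S - 68) = (6 + S)/(-68 + S))
a(B) = 12 (a(B) = 2 + (4 + 6) = 2 + 10 = 12)
a(55) + s(p) = 12 + (6 + 67)/(-68 + 67) = 12 + 73/(-1) = 12 - 1*73 = 12 - 73 = -61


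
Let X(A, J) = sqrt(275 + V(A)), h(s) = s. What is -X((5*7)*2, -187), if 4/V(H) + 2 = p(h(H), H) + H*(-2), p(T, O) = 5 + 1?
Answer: -sqrt(317866)/34 ≈ -16.582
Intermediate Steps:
p(T, O) = 6
V(H) = 4/(4 - 2*H) (V(H) = 4/(-2 + (6 + H*(-2))) = 4/(-2 + (6 - 2*H)) = 4/(4 - 2*H))
X(A, J) = sqrt(275 - 2/(-2 + A))
-X((5*7)*2, -187) = -sqrt((-552 + 275*((5*7)*2))/(-2 + (5*7)*2)) = -sqrt((-552 + 275*(35*2))/(-2 + 35*2)) = -sqrt((-552 + 275*70)/(-2 + 70)) = -sqrt((-552 + 19250)/68) = -sqrt((1/68)*18698) = -sqrt(9349/34) = -sqrt(317866)/34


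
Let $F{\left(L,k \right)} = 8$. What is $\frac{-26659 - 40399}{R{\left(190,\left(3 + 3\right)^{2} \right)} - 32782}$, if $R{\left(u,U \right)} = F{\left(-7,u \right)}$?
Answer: $\frac{33529}{16387} \approx 2.0461$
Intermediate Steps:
$R{\left(u,U \right)} = 8$
$\frac{-26659 - 40399}{R{\left(190,\left(3 + 3\right)^{2} \right)} - 32782} = \frac{-26659 - 40399}{8 - 32782} = - \frac{67058}{-32774} = \left(-67058\right) \left(- \frac{1}{32774}\right) = \frac{33529}{16387}$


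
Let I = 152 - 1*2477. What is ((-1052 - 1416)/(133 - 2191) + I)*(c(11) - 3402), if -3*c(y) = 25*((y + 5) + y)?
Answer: 2890949919/343 ≈ 8.4284e+6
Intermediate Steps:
I = -2325 (I = 152 - 2477 = -2325)
c(y) = -125/3 - 50*y/3 (c(y) = -25*((y + 5) + y)/3 = -25*((5 + y) + y)/3 = -25*(5 + 2*y)/3 = -(125 + 50*y)/3 = -125/3 - 50*y/3)
((-1052 - 1416)/(133 - 2191) + I)*(c(11) - 3402) = ((-1052 - 1416)/(133 - 2191) - 2325)*((-125/3 - 50/3*11) - 3402) = (-2468/(-2058) - 2325)*((-125/3 - 550/3) - 3402) = (-2468*(-1/2058) - 2325)*(-225 - 3402) = (1234/1029 - 2325)*(-3627) = -2391191/1029*(-3627) = 2890949919/343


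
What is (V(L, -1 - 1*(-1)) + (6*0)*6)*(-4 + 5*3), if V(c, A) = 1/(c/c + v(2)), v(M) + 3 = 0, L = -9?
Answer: -11/2 ≈ -5.5000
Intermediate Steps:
v(M) = -3 (v(M) = -3 + 0 = -3)
V(c, A) = -½ (V(c, A) = 1/(c/c - 3) = 1/(1 - 3) = 1/(-2) = -½)
(V(L, -1 - 1*(-1)) + (6*0)*6)*(-4 + 5*3) = (-½ + (6*0)*6)*(-4 + 5*3) = (-½ + 0*6)*(-4 + 15) = (-½ + 0)*11 = -½*11 = -11/2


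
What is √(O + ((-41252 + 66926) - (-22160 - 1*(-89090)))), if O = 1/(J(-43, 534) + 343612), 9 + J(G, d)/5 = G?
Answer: I*√1215923606068018/171676 ≈ 203.12*I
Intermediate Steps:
J(G, d) = -45 + 5*G
O = 1/343352 (O = 1/((-45 + 5*(-43)) + 343612) = 1/((-45 - 215) + 343612) = 1/(-260 + 343612) = 1/343352 ≈ 2.9125e-6)
√(O + ((-41252 + 66926) - (-22160 - 1*(-89090)))) = √(1/343352 + ((-41252 + 66926) - (-22160 - 1*(-89090)))) = √(1/343352 + (25674 - (-22160 + 89090))) = √(1/343352 + (25674 - 1*66930)) = √(1/343352 + (25674 - 66930)) = √(1/343352 - 41256) = √(-14165330111/343352) = I*√1215923606068018/171676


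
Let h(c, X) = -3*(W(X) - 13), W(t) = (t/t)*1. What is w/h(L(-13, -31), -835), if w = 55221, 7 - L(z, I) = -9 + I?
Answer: 18407/12 ≈ 1533.9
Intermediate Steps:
W(t) = 1 (W(t) = 1*1 = 1)
L(z, I) = 16 - I (L(z, I) = 7 - (-9 + I) = 7 + (9 - I) = 16 - I)
h(c, X) = 36 (h(c, X) = -3*(1 - 13) = -3*(-12) = 36)
w/h(L(-13, -31), -835) = 55221/36 = 55221*(1/36) = 18407/12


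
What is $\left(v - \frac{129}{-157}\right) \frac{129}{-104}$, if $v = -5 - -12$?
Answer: $- \frac{39603}{4082} \approx -9.7019$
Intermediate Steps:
$v = 7$ ($v = -5 + 12 = 7$)
$\left(v - \frac{129}{-157}\right) \frac{129}{-104} = \left(7 - \frac{129}{-157}\right) \frac{129}{-104} = \left(7 - - \frac{129}{157}\right) 129 \left(- \frac{1}{104}\right) = \left(7 + \frac{129}{157}\right) \left(- \frac{129}{104}\right) = \frac{1228}{157} \left(- \frac{129}{104}\right) = - \frac{39603}{4082}$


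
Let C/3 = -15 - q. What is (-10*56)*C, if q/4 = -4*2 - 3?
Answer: -48720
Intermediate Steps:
q = -44 (q = 4*(-4*2 - 3) = 4*(-8 - 3) = 4*(-11) = -44)
C = 87 (C = 3*(-15 - 1*(-44)) = 3*(-15 + 44) = 3*29 = 87)
(-10*56)*C = -10*56*87 = -560*87 = -48720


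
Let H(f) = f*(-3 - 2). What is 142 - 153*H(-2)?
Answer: -1388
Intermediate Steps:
H(f) = -5*f (H(f) = f*(-5) = -5*f)
142 - 153*H(-2) = 142 - (-765)*(-2) = 142 - 153*10 = 142 - 1530 = -1388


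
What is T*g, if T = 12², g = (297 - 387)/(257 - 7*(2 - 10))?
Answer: -12960/313 ≈ -41.406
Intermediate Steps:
g = -90/313 (g = -90/(257 - 7*(-8)) = -90/(257 + 56) = -90/313 ≈ -0.28754)
T = 144
T*g = 144*(-90/313) = -12960/313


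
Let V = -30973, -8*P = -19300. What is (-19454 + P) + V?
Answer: -96029/2 ≈ -48015.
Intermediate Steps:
P = 4825/2 (P = -⅛*(-19300) = 4825/2 ≈ 2412.5)
(-19454 + P) + V = (-19454 + 4825/2) - 30973 = -34083/2 - 30973 = -96029/2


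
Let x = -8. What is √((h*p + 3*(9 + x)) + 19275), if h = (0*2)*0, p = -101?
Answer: 9*√238 ≈ 138.85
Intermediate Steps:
h = 0 (h = 0*0 = 0)
√((h*p + 3*(9 + x)) + 19275) = √((0*(-101) + 3*(9 - 8)) + 19275) = √((0 + 3*1) + 19275) = √((0 + 3) + 19275) = √(3 + 19275) = √19278 = 9*√238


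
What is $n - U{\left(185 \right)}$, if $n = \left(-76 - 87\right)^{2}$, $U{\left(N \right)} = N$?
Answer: $26384$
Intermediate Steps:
$n = 26569$ ($n = \left(-163\right)^{2} = 26569$)
$n - U{\left(185 \right)} = 26569 - 185 = 26384$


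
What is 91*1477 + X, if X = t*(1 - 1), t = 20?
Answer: 134407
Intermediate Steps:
X = 0 (X = 20*(1 - 1) = 20*0 = 0)
91*1477 + X = 91*1477 + 0 = 134407 + 0 = 134407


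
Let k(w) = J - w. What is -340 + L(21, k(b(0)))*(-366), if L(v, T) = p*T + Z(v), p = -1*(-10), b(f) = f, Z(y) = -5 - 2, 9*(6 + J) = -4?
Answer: 77426/3 ≈ 25809.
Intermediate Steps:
J = -58/9 (J = -6 + (⅑)*(-4) = -6 - 4/9 = -58/9 ≈ -6.4444)
Z(y) = -7
p = 10
k(w) = -58/9 - w
L(v, T) = -7 + 10*T (L(v, T) = 10*T - 7 = -7 + 10*T)
-340 + L(21, k(b(0)))*(-366) = -340 + (-7 + 10*(-58/9 - 1*0))*(-366) = -340 + (-7 + 10*(-58/9 + 0))*(-366) = -340 + (-7 + 10*(-58/9))*(-366) = -340 + (-7 - 580/9)*(-366) = -340 - 643/9*(-366) = -340 + 78446/3 = 77426/3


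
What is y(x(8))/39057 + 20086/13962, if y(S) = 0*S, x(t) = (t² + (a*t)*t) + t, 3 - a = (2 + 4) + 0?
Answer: 10043/6981 ≈ 1.4386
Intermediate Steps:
a = -3 (a = 3 - ((2 + 4) + 0) = 3 - (6 + 0) = 3 - 1*6 = 3 - 6 = -3)
x(t) = t - 2*t² (x(t) = (t² + (-3*t)*t) + t = (t² - 3*t²) + t = -2*t² + t = t - 2*t²)
y(S) = 0
y(x(8))/39057 + 20086/13962 = 0/39057 + 20086/13962 = 0*(1/39057) + 20086*(1/13962) = 0 + 10043/6981 = 10043/6981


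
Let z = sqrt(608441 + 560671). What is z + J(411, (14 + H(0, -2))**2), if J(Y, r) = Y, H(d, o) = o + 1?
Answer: 411 + 2*sqrt(292278) ≈ 1492.3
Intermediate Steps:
H(d, o) = 1 + o
z = 2*sqrt(292278) (z = sqrt(1169112) = 2*sqrt(292278) ≈ 1081.3)
z + J(411, (14 + H(0, -2))**2) = 2*sqrt(292278) + 411 = 411 + 2*sqrt(292278)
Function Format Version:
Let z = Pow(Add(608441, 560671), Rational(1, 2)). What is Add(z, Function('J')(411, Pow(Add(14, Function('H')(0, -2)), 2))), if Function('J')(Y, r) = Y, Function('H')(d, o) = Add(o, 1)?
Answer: Add(411, Mul(2, Pow(292278, Rational(1, 2)))) ≈ 1492.3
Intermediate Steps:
Function('H')(d, o) = Add(1, o)
z = Mul(2, Pow(292278, Rational(1, 2))) (z = Pow(1169112, Rational(1, 2)) = Mul(2, Pow(292278, Rational(1, 2))) ≈ 1081.3)
Add(z, Function('J')(411, Pow(Add(14, Function('H')(0, -2)), 2))) = Add(Mul(2, Pow(292278, Rational(1, 2))), 411) = Add(411, Mul(2, Pow(292278, Rational(1, 2))))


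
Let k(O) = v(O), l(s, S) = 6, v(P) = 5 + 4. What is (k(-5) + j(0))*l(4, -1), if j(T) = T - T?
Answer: 54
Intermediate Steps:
v(P) = 9
j(T) = 0
k(O) = 9
(k(-5) + j(0))*l(4, -1) = (9 + 0)*6 = 9*6 = 54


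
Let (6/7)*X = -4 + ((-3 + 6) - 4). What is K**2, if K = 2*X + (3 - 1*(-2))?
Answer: 400/9 ≈ 44.444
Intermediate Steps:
X = -35/6 (X = 7*(-4 + ((-3 + 6) - 4))/6 = 7*(-4 + (3 - 4))/6 = 7*(-4 - 1)/6 = (7/6)*(-5) = -35/6 ≈ -5.8333)
K = -20/3 (K = 2*(-35/6) + (3 - 1*(-2)) = -35/3 + (3 + 2) = -35/3 + 5 = -20/3 ≈ -6.6667)
K**2 = (-20/3)**2 = 400/9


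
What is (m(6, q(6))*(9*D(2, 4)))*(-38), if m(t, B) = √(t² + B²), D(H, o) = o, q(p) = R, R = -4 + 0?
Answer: -2736*√13 ≈ -9864.8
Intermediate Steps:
R = -4
q(p) = -4
m(t, B) = √(B² + t²)
(m(6, q(6))*(9*D(2, 4)))*(-38) = (√((-4)² + 6²)*(9*4))*(-38) = (√(16 + 36)*36)*(-38) = (√52*36)*(-38) = ((2*√13)*36)*(-38) = (72*√13)*(-38) = -2736*√13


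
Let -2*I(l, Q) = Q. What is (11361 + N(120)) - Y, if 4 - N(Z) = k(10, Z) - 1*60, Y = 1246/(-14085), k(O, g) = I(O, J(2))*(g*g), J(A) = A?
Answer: 363746371/14085 ≈ 25825.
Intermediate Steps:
I(l, Q) = -Q/2
k(O, g) = -g² (k(O, g) = (-½*2)*(g*g) = -g²)
Y = -1246/14085 (Y = 1246*(-1/14085) = -1246/14085 ≈ -0.088463)
N(Z) = 64 + Z² (N(Z) = 4 - (-Z² - 1*60) = 4 - (-Z² - 60) = 4 - (-60 - Z²) = 4 + (60 + Z²) = 64 + Z²)
(11361 + N(120)) - Y = (11361 + (64 + 120²)) - 1*(-1246/14085) = (11361 + (64 + 14400)) + 1246/14085 = (11361 + 14464) + 1246/14085 = 25825 + 1246/14085 = 363746371/14085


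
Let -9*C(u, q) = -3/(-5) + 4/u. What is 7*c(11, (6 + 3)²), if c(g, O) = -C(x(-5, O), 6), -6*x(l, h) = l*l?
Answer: -7/25 ≈ -0.28000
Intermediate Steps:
x(l, h) = -l²/6 (x(l, h) = -l*l/6 = -l²/6)
C(u, q) = -1/15 - 4/(9*u) (C(u, q) = -(-3/(-5) + 4/u)/9 = -(-3*(-⅕) + 4/u)/9 = -(⅗ + 4/u)/9 = -1/15 - 4/(9*u))
c(g, O) = -1/25 (c(g, O) = -(-20 - (-1)*(-5)²/2)/(45*((-⅙*(-5)²))) = -(-20 - (-1)*25/2)/(45*((-⅙*25))) = -(-20 - 3*(-25/6))/(45*(-25/6)) = -(-6)*(-20 + 25/2)/(45*25) = -(-6)*(-15)/(45*25*2) = -1*1/25 = -1/25)
7*c(11, (6 + 3)²) = 7*(-1/25) = -7/25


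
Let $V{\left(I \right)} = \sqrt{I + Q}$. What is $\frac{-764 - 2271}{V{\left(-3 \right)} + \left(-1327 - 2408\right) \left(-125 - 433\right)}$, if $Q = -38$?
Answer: $- \frac{6325334550}{4343597856941} + \frac{3035 i \sqrt{41}}{4343597856941} \approx -0.0014562 + 4.4741 \cdot 10^{-9} i$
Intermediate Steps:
$V{\left(I \right)} = \sqrt{-38 + I}$ ($V{\left(I \right)} = \sqrt{I - 38} = \sqrt{-38 + I}$)
$\frac{-764 - 2271}{V{\left(-3 \right)} + \left(-1327 - 2408\right) \left(-125 - 433\right)} = \frac{-764 - 2271}{\sqrt{-38 - 3} + \left(-1327 - 2408\right) \left(-125 - 433\right)} = - \frac{3035}{\sqrt{-41} - -2084130} = - \frac{3035}{i \sqrt{41} + 2084130} = - \frac{3035}{2084130 + i \sqrt{41}}$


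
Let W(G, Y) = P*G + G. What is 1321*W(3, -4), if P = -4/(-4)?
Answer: 7926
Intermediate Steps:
P = 1 (P = -4*(-¼) = 1)
W(G, Y) = 2*G (W(G, Y) = 1*G + G = G + G = 2*G)
1321*W(3, -4) = 1321*(2*3) = 1321*6 = 7926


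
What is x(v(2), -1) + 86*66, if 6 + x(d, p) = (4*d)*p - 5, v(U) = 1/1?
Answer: 5661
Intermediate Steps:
v(U) = 1
x(d, p) = -11 + 4*d*p (x(d, p) = -6 + ((4*d)*p - 5) = -6 + (4*d*p - 5) = -6 + (-5 + 4*d*p) = -11 + 4*d*p)
x(v(2), -1) + 86*66 = (-11 + 4*1*(-1)) + 86*66 = (-11 - 4) + 5676 = -15 + 5676 = 5661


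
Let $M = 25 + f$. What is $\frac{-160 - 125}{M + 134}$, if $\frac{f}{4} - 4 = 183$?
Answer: $- \frac{285}{907} \approx -0.31422$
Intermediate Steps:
$f = 748$ ($f = 16 + 4 \cdot 183 = 16 + 732 = 748$)
$M = 773$ ($M = 25 + 748 = 773$)
$\frac{-160 - 125}{M + 134} = \frac{-160 - 125}{773 + 134} = - \frac{285}{907}$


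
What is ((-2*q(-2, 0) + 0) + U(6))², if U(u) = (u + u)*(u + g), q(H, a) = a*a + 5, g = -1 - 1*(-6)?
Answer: 14884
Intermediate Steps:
g = 5 (g = -1 + 6 = 5)
q(H, a) = 5 + a² (q(H, a) = a² + 5 = 5 + a²)
U(u) = 2*u*(5 + u) (U(u) = (u + u)*(u + 5) = (2*u)*(5 + u) = 2*u*(5 + u))
((-2*q(-2, 0) + 0) + U(6))² = ((-2*(5 + 0²) + 0) + 2*6*(5 + 6))² = ((-2*(5 + 0) + 0) + 2*6*11)² = ((-2*5 + 0) + 132)² = ((-10 + 0) + 132)² = (-10 + 132)² = 122² = 14884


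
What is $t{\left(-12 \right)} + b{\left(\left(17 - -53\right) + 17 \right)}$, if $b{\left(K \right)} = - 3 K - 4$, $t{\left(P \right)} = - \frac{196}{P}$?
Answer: $- \frac{746}{3} \approx -248.67$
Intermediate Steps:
$b{\left(K \right)} = -4 - 3 K$
$t{\left(-12 \right)} + b{\left(\left(17 - -53\right) + 17 \right)} = - \frac{196}{-12} - \left(4 + 3 \left(\left(17 - -53\right) + 17\right)\right) = \left(-196\right) \left(- \frac{1}{12}\right) - \left(4 + 3 \left(\left(17 + 53\right) + 17\right)\right) = \frac{49}{3} - \left(4 + 3 \left(70 + 17\right)\right) = \frac{49}{3} - 265 = - \frac{746}{3}$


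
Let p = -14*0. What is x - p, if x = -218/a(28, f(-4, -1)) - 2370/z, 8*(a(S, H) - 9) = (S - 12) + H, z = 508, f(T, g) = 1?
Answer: -548441/22606 ≈ -24.261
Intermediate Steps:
p = 0
a(S, H) = 15/2 + H/8 + S/8 (a(S, H) = 9 + ((S - 12) + H)/8 = 9 + ((-12 + S) + H)/8 = 9 + (-12 + H + S)/8 = 9 + (-3/2 + H/8 + S/8) = 15/2 + H/8 + S/8)
x = -548441/22606 (x = -218/(15/2 + (1/8)*1 + (1/8)*28) - 2370/508 = -218/(15/2 + 1/8 + 7/2) - 2370*1/508 = -218/89/8 - 1185/254 = -218*8/89 - 1185/254 = -1744/89 - 1185/254 = -548441/22606 ≈ -24.261)
x - p = -548441/22606 - 1*0 = -548441/22606 + 0 = -548441/22606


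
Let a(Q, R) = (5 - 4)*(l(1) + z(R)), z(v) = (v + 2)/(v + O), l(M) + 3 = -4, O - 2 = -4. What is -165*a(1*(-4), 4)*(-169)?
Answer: -111540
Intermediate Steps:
O = -2 (O = 2 - 4 = -2)
l(M) = -7 (l(M) = -3 - 4 = -7)
z(v) = (2 + v)/(-2 + v) (z(v) = (v + 2)/(v - 2) = (2 + v)/(-2 + v))
a(Q, R) = -7 + (2 + R)/(-2 + R) (a(Q, R) = (5 - 4)*(-7 + (2 + R)/(-2 + R)) = 1*(-7 + (2 + R)/(-2 + R)) = -7 + (2 + R)/(-2 + R))
-165*a(1*(-4), 4)*(-169) = -330*(8 - 3*4)/(-2 + 4)*(-169) = -330*(8 - 12)/2*(-169) = -330*(-4)/2*(-169) = -165*(-4)*(-169) = 660*(-169) = -111540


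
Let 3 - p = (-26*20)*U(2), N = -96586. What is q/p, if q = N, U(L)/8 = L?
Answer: -13798/1189 ≈ -11.605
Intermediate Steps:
U(L) = 8*L
q = -96586
p = 8323 (p = 3 - (-26*20)*8*2 = 3 - (-520)*16 = 3 - 1*(-8320) = 3 + 8320 = 8323)
q/p = -96586/8323 = -96586*1/8323 = -13798/1189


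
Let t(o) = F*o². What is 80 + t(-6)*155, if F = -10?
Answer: -55720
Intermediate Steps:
t(o) = -10*o²
80 + t(-6)*155 = 80 - 10*(-6)²*155 = 80 - 10*36*155 = 80 - 360*155 = 80 - 55800 = -55720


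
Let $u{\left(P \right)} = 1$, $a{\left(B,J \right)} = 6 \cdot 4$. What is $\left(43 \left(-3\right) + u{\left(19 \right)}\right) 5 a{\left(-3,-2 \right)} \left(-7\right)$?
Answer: $107520$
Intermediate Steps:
$a{\left(B,J \right)} = 24$
$\left(43 \left(-3\right) + u{\left(19 \right)}\right) 5 a{\left(-3,-2 \right)} \left(-7\right) = \left(43 \left(-3\right) + 1\right) 5 \cdot 24 \left(-7\right) = \left(-129 + 1\right) 120 \left(-7\right) = \left(-128\right) \left(-840\right) = 107520$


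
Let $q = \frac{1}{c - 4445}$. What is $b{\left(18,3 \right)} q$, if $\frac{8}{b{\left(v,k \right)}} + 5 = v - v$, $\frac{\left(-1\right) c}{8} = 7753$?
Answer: $\frac{8}{332345} \approx 2.4071 \cdot 10^{-5}$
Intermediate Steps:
$c = -62024$ ($c = \left(-8\right) 7753 = -62024$)
$b{\left(v,k \right)} = - \frac{8}{5}$ ($b{\left(v,k \right)} = \frac{8}{-5 + \left(v - v\right)} = \frac{8}{-5 + 0} = \frac{8}{-5} = 8 \left(- \frac{1}{5}\right) = - \frac{8}{5}$)
$q = - \frac{1}{66469}$ ($q = \frac{1}{-62024 - 4445} = \frac{1}{-66469} = - \frac{1}{66469} \approx -1.5045 \cdot 10^{-5}$)
$b{\left(18,3 \right)} q = \left(- \frac{8}{5}\right) \left(- \frac{1}{66469}\right) = \frac{8}{332345}$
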